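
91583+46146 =137729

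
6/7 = 6/7 = 0.86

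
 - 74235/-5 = 14847/1 = 14847.00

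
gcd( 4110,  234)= 6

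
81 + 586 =667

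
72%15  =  12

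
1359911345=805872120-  - 554039225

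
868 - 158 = 710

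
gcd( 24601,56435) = 1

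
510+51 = 561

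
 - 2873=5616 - 8489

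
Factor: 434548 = 2^2*108637^1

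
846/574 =1  +  136/287 =1.47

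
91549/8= 91549/8 = 11443.62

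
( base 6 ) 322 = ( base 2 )1111010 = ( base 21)5h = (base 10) 122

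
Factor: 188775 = 3^2*5^2*839^1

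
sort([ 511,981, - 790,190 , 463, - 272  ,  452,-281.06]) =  [- 790, - 281.06 , - 272, 190 , 452,  463, 511,981 ] 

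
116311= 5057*23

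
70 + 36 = 106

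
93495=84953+8542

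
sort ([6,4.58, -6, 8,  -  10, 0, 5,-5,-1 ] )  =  [-10 , - 6,-5, - 1 , 0, 4.58, 5, 6, 8 ] 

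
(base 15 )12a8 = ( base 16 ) F8F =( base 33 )3ln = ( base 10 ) 3983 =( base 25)698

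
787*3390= 2667930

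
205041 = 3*68347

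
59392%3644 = 1088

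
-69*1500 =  -103500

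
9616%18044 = 9616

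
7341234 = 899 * 8166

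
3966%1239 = 249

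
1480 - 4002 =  - 2522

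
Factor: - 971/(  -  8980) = 2^( - 2 )*5^( - 1 ) * 449^(  -  1 ) * 971^1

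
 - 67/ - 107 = 67/107 =0.63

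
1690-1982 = -292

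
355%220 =135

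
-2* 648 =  -1296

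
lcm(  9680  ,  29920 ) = 329120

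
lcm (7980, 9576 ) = 47880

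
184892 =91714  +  93178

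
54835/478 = 114  +  343/478 = 114.72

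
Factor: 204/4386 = 2/43 = 2^1*43^( -1) 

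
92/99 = 92/99 = 0.93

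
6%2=0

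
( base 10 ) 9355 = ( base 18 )1AFD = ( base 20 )137F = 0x248b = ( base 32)94B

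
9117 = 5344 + 3773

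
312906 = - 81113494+81426400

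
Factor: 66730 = 2^1*5^1*6673^1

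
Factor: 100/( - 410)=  - 10/41 = - 2^1*5^1*41^( - 1) 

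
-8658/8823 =  -  2886/2941=- 0.98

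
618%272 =74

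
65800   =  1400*47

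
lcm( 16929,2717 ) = 220077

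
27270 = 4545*6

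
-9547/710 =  - 9547/710=   - 13.45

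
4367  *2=8734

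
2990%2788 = 202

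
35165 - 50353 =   -  15188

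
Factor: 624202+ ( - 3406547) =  - 2782345 =- 5^1 * 241^1*2309^1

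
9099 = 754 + 8345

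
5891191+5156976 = 11048167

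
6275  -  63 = 6212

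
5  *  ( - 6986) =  - 34930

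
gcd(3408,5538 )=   426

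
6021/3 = 2007 = 2007.00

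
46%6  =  4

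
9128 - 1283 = 7845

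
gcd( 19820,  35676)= 3964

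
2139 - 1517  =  622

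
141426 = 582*243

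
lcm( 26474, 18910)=132370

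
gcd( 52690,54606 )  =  958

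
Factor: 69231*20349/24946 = 2^( - 1)*3^3*7^1*17^1*19^1*47^1*491^1*12473^( - 1) = 1408781619/24946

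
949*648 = 614952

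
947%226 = 43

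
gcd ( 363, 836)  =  11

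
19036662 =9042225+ 9994437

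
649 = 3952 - 3303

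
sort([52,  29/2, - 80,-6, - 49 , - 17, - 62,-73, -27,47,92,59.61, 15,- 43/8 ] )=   [-80, - 73,-62,  -  49 ,-27,-17,-6, - 43/8, 29/2 , 15,47,52, 59.61,92]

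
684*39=26676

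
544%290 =254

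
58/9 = 6 + 4/9 = 6.44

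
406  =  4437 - 4031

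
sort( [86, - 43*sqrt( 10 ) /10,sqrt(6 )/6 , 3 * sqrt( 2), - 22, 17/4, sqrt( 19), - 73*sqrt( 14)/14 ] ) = [  -  22, - 73*sqrt(14)/14, - 43*sqrt ( 10)/10,sqrt( 6)/6,3*sqrt( 2), 17/4,sqrt( 19 ), 86]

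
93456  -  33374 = 60082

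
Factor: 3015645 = 3^1* 5^1*23^1 * 8741^1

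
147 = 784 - 637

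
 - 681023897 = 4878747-685902644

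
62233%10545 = 9508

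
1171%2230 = 1171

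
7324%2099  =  1027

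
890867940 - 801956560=88911380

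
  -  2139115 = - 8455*253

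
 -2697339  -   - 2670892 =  - 26447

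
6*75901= 455406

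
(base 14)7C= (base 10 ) 110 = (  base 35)35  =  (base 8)156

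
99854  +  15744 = 115598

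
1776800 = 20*88840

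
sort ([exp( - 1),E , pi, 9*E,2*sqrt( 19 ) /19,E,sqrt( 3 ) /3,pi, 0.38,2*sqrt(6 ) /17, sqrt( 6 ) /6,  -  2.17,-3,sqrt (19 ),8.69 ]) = [ - 3, -2.17,2*sqrt( 6 ) /17,exp( - 1) , 0.38,sqrt( 6)/6,2 * sqrt( 19) /19, sqrt( 3 )/3, E, E,pi,pi, sqrt(19), 8.69,9*E]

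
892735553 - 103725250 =789010303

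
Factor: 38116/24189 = 2^2 * 3^( - 1)*11^( - 1 )*13^1=52/33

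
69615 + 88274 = 157889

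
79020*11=869220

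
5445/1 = 5445 = 5445.00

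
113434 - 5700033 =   -  5586599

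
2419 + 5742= 8161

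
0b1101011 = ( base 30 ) 3H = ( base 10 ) 107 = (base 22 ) 4J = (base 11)98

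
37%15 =7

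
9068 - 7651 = 1417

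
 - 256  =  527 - 783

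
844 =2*422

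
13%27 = 13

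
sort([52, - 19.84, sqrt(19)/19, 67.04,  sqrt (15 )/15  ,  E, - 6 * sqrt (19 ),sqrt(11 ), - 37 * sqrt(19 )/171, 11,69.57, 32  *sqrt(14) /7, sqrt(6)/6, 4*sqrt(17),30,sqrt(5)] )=[ - 6*sqrt(19), - 19.84, - 37 * sqrt( 19 ) /171, sqrt(19)/19 , sqrt(15)/15,sqrt(6) /6,sqrt( 5 ),E,sqrt(11 ),  11, 4*sqrt( 17 ),32 * sqrt(14 )/7,30, 52,67.04, 69.57]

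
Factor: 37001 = 163^1*227^1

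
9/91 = 9/91 =0.10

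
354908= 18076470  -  17721562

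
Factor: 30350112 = 2^5*3^1*13^1*83^1*293^1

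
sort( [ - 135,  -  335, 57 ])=[ - 335 , - 135,57]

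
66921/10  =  66921/10 = 6692.10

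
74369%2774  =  2245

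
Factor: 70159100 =2^2*5^2*11^1 * 63781^1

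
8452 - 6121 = 2331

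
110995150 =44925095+66070055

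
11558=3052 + 8506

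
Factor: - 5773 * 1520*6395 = - 56115869200 = -2^4*5^2*19^1 * 23^1*251^1*1279^1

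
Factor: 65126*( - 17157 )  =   - 2^1*3^1*7^1*19^1 * 43^1*  32563^1 = - 1117366782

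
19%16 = 3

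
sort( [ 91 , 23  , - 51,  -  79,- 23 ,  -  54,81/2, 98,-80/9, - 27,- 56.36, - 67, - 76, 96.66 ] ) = [- 79, - 76, - 67,-56.36 , - 54,-51,-27, - 23, - 80/9, 23, 81/2, 91, 96.66, 98 ]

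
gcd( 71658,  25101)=9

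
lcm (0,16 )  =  0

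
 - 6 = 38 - 44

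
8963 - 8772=191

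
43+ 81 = 124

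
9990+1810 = 11800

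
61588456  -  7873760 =53714696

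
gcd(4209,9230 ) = 1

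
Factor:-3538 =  - 2^1*29^1*61^1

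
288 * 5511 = 1587168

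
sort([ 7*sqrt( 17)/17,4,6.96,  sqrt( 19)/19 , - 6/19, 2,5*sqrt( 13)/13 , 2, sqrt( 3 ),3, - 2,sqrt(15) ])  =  [ - 2, - 6/19, sqrt ( 19)/19,5*sqrt(13 ) /13,7*sqrt ( 17)/17,sqrt (3),2,2,3,sqrt(15 ), 4,6.96 ]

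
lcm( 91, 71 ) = 6461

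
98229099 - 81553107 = 16675992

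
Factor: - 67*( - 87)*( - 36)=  - 209844 = - 2^2*3^3*29^1*67^1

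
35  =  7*5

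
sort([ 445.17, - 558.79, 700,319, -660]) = [ - 660, - 558.79, 319,445.17 , 700]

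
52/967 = 52/967 = 0.05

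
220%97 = 26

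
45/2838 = 15/946 = 0.02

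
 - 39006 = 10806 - 49812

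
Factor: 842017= 11^1*41^1 * 1867^1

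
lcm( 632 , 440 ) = 34760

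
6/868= 3/434 = 0.01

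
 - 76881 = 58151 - 135032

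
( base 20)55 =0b1101001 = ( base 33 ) 36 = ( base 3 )10220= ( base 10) 105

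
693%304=85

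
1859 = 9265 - 7406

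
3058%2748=310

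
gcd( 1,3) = 1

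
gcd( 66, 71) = 1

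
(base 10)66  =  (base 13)51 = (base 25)2G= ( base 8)102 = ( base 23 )2K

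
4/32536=1/8134=0.00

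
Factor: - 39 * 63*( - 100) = 245700 = 2^2*3^3 * 5^2*7^1*13^1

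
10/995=2/199 = 0.01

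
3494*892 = 3116648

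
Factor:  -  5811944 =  - 2^3*101^1*7193^1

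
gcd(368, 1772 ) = 4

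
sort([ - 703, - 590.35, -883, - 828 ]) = [-883, - 828, - 703 , - 590.35] 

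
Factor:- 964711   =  -11^1*87701^1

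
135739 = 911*149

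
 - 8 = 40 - 48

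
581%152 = 125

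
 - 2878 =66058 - 68936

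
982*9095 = 8931290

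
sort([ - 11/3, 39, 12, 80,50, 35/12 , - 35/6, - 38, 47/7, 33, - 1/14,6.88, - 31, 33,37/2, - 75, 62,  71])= [ -75, - 38, - 31, - 35/6, - 11/3, - 1/14,35/12, 47/7, 6.88, 12,37/2, 33, 33, 39, 50,62, 71, 80]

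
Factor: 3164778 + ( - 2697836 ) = 2^1*7^1*33353^1 = 466942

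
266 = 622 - 356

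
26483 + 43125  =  69608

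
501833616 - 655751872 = -153918256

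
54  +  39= 93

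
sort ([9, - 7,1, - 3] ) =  [-7, - 3,1,9 ] 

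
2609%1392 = 1217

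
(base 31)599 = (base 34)4DR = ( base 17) 10AA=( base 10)5093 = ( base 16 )13E5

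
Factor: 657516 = 2^2*3^1 * 157^1*349^1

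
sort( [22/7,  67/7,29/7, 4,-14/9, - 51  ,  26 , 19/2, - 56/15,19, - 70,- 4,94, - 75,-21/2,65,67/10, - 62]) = [  -  75, - 70, - 62, - 51,  -  21/2, -4,-56/15,  -  14/9, 22/7,  4,29/7, 67/10,19/2,67/7, 19, 26,65,  94]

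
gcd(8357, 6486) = 1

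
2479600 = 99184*25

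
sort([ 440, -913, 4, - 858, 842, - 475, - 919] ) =[ - 919, - 913,-858, - 475, 4,440 , 842]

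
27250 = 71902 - 44652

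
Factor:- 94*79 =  - 7426=- 2^1*47^1*79^1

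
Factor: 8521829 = 8521829^1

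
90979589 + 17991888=108971477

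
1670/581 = 1670/581 = 2.87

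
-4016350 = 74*( - 54275)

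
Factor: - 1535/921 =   -  3^( - 1 )*5^1  =  - 5/3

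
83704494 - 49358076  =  34346418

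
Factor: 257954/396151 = 2^1*7^( - 1 )*17^ ( - 1 )*101^1 * 1277^1*3329^( - 1) 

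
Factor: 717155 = 5^1 * 19^1*7549^1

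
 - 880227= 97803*( - 9 ) 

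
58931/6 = 58931/6 =9821.83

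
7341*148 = 1086468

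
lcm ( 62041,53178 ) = 372246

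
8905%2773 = 586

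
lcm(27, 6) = 54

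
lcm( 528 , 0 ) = 0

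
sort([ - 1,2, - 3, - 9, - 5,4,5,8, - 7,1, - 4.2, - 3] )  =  [ - 9, - 7, - 5, - 4.2, - 3, - 3, - 1, 1,2, 4,5, 8 ] 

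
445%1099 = 445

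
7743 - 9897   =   -2154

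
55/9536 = 55/9536=0.01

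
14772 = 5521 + 9251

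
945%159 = 150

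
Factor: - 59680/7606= - 29840/3803 = - 2^4*5^1 * 373^1*3803^( - 1 ) 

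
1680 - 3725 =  - 2045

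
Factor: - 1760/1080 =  - 2^2*3^( - 3 )*11^1=-44/27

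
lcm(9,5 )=45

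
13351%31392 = 13351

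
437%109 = 1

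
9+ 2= 11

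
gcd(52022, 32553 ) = 1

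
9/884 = 9/884 = 0.01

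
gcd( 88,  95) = 1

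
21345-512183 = -490838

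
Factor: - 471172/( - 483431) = 884/907 = 2^2 *13^1*17^1*907^ (  -  1) 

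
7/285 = 7/285 = 0.02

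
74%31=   12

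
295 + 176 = 471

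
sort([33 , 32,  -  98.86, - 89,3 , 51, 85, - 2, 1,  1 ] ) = [-98.86 ,-89, - 2,  1,1 , 3,32,  33,51,  85]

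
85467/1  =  85467 = 85467.00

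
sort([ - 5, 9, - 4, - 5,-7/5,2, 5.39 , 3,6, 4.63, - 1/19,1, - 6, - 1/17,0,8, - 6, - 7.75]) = [  -  7.75,  -  6, - 6, - 5, - 5, - 4,-7/5, -1/17 , - 1/19,0, 1, 2, 3,4.63, 5.39,  6,8, 9]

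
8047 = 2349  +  5698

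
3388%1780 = 1608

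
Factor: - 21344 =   -  2^5*23^1*29^1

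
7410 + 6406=13816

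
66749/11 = 6068 + 1/11 = 6068.09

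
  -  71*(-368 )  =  26128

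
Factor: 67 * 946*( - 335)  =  - 21232970= - 2^1*5^1*11^1*43^1*67^2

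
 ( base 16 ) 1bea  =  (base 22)egi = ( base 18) 1410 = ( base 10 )7146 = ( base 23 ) dbg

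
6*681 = 4086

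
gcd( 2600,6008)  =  8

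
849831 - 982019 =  - 132188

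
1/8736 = 1/8736 = 0.00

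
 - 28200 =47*(  -  600 )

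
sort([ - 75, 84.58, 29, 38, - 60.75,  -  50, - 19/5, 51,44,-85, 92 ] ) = [ - 85, - 75, - 60.75, - 50, - 19/5,29, 38,  44 , 51, 84.58, 92 ] 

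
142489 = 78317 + 64172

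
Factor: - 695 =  - 5^1*139^1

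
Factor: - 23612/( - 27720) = 2^( - 1)*3^( - 2 )*5^ (-1 )*7^( - 1)*11^( - 1 )*5903^1 = 5903/6930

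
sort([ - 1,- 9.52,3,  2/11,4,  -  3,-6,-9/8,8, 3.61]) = [ - 9.52, - 6, - 3,-9/8,-1, 2/11,  3,3.61, 4, 8 ]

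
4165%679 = 91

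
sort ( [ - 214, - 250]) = [ - 250, - 214] 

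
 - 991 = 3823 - 4814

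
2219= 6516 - 4297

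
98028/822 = 119 + 35/137 = 119.26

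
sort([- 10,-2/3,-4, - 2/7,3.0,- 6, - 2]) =[ - 10, - 6, - 4,-2, - 2/3, - 2/7,3.0]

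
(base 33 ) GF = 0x21F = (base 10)543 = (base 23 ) 10E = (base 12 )393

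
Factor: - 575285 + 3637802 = 3062517 = 3^1*1020839^1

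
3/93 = 1/31 = 0.03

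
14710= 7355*2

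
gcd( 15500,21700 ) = 3100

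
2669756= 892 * 2993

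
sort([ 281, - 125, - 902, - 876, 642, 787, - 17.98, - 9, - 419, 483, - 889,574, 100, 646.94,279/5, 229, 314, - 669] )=[-902,-889, - 876 , - 669,- 419,- 125, - 17.98 , - 9, 279/5, 100, 229, 281, 314 , 483,574, 642, 646.94,787] 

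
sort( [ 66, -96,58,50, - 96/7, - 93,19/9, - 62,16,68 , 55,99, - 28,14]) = [ - 96, - 93 , - 62, - 28, - 96/7,19/9,14,16,50, 55,58,66,68,99]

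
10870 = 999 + 9871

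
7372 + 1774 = 9146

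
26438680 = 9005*2936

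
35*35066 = 1227310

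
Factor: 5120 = 2^10*5^1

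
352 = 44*8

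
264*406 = 107184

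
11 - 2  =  9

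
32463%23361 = 9102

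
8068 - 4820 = 3248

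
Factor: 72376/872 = 83^1= 83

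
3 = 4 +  - 1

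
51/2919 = 17/973 = 0.02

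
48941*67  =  3279047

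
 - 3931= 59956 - 63887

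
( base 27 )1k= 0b101111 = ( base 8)57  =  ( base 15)32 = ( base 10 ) 47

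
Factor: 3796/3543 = 2^2*3^( - 1 )*13^1* 73^1*1181^( - 1)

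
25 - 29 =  - 4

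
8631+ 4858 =13489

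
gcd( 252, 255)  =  3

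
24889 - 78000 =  - 53111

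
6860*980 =6722800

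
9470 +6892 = 16362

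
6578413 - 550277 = 6028136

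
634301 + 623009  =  1257310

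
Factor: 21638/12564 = 2^(-1 )*3^( - 2 )*31^1  =  31/18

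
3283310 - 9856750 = -6573440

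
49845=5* 9969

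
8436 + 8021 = 16457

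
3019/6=503 + 1/6 = 503.17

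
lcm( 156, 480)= 6240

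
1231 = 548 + 683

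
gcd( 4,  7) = 1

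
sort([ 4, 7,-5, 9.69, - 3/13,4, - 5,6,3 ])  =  [ - 5, - 5,-3/13,3,  4,4 , 6,7,9.69]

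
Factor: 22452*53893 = 1210005636 = 2^2*3^1*7^1*1871^1*7699^1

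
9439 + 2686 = 12125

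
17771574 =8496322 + 9275252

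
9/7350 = 3/2450=0.00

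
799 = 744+55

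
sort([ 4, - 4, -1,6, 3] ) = [ - 4,-1,3,4,6] 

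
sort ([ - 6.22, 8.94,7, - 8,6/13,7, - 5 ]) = [ - 8, - 6.22 ,-5,6/13,7,  7,8.94]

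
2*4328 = 8656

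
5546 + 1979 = 7525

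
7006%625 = 131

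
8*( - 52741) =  - 421928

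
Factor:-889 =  - 7^1*127^1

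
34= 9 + 25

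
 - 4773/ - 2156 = 4773/2156  =  2.21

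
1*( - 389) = - 389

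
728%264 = 200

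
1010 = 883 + 127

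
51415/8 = 51415/8=6426.88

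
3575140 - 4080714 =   -  505574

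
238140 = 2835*84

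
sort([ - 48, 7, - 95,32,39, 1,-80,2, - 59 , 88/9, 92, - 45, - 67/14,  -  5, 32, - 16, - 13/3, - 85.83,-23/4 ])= [ - 95, -85.83 ,-80,  -  59 , - 48, - 45,-16,-23/4, - 5 , - 67/14, - 13/3, 1,2, 7, 88/9, 32, 32,39, 92]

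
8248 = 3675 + 4573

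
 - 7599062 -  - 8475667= 876605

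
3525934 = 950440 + 2575494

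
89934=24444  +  65490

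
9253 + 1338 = 10591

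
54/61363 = 54/61363 =0.00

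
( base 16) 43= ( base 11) 61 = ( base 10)67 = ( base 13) 52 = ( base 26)2F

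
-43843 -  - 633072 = 589229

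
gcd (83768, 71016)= 8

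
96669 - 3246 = 93423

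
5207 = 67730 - 62523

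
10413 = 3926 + 6487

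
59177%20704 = 17769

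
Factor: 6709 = 6709^1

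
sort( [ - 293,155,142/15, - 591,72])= [ - 591, - 293,142/15 , 72,155] 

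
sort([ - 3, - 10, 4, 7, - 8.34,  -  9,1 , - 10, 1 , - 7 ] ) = [ - 10,-10, - 9, - 8.34, - 7, - 3, 1,1, 4, 7]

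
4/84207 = 4/84207 = 0.00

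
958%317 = 7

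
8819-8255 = 564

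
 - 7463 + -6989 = - 14452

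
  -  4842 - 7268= -12110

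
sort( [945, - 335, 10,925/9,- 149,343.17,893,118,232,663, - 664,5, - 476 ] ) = [ -664, - 476, - 335 , - 149,5,10,  925/9, 118, 232,343.17,663,893,945]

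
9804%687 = 186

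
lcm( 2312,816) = 13872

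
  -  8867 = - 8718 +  - 149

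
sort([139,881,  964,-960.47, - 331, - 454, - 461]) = [ - 960.47, - 461  , - 454, - 331, 139, 881, 964 ] 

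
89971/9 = 9996+7/9 = 9996.78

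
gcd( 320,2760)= 40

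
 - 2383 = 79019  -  81402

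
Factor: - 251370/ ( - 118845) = 294/139= 2^1* 3^1 * 7^2*139^( - 1)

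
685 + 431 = 1116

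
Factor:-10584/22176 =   -  2^(-2 )*3^1*7^1*11^( - 1 ) = -21/44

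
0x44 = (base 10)68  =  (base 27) 2E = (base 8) 104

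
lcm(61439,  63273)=4239291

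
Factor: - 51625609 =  - 7^1*2351^1*3137^1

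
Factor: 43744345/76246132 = 2^(  -  2) * 5^1*53^1*383^1*431^1 * 2083^( - 1 )*9151^ (-1 ) 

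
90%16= 10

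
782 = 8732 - 7950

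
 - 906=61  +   - 967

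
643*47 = 30221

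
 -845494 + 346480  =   - 499014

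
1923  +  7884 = 9807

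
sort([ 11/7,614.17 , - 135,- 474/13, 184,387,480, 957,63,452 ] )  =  [ - 135,  -  474/13,11/7,63,184 , 387 , 452,480,614.17,957] 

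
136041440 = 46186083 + 89855357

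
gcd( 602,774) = 86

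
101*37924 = 3830324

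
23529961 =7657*3073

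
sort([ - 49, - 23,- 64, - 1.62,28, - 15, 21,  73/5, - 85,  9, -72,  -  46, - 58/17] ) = [ - 85, - 72, - 64, - 49, - 46,-23, - 15, - 58/17,- 1.62,9 , 73/5, 21, 28 ]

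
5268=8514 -3246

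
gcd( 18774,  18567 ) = 9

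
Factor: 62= 2^1*31^1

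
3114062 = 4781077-1667015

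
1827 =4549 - 2722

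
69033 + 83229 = 152262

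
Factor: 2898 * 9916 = 2^3*3^2*7^1* 23^1*37^1 *67^1 = 28736568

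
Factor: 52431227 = 52431227^1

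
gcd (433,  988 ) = 1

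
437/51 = 437/51 = 8.57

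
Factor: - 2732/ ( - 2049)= 2^2*3^( - 1)  =  4/3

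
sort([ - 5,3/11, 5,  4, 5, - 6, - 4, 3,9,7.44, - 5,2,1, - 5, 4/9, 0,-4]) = [ - 6,- 5, - 5, - 5, - 4 , - 4,0, 3/11, 4/9,1, 2,3,  4,  5  ,  5 , 7.44, 9]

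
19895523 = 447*44509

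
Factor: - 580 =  - 2^2*5^1 * 29^1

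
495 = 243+252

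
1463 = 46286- 44823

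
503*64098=32241294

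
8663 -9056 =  - 393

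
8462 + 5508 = 13970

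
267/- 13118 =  - 1 +12851/13118 = - 0.02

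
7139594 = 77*92722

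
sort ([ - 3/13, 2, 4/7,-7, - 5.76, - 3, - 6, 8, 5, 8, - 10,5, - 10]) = [ - 10, - 10, - 7,  -  6, - 5.76,-3, - 3/13, 4/7, 2, 5, 5, 8,8]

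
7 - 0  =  7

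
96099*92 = 8841108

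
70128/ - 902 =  - 35064/451=- 77.75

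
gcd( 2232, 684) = 36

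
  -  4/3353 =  - 1 + 3349/3353 = - 0.00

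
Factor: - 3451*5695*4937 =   -  97029057965  =  - 5^1*7^1 * 17^2*29^1 * 67^1*4937^1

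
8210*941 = 7725610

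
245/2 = 122+1/2 = 122.50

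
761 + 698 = 1459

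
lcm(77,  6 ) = 462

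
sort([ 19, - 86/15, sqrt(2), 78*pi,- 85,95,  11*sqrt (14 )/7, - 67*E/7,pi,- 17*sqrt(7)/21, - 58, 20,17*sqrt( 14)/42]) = [-85,-58,-67*E/7, - 86/15, - 17*sqrt( 7 ) /21, sqrt( 2), 17*sqrt (14)/42, pi , 11* sqrt( 14)/7, 19,20, 95, 78*pi]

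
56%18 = 2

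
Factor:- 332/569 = -2^2 * 83^1*569^(-1) 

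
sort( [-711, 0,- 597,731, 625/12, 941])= [ -711 ,- 597,0,625/12,731, 941] 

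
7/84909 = 7/84909 = 0.00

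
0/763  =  0 = 0.00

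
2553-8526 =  - 5973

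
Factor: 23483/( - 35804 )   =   - 2^ ( - 2)*23^1*1021^1*8951^( - 1)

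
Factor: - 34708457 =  - 7^1*4958351^1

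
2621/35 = 74 + 31/35 = 74.89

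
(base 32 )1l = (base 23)27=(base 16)35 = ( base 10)53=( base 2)110101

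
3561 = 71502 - 67941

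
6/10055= 6/10055 = 0.00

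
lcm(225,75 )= 225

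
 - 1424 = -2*712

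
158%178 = 158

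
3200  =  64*50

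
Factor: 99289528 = 2^3*13^2*23^1*31^1*103^1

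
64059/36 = 1779 + 5/12 = 1779.42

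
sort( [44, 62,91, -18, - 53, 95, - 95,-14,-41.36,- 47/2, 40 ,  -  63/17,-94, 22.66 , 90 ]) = [ - 95,-94,- 53,-41.36 , - 47/2, - 18,-14, - 63/17 , 22.66, 40,44, 62, 90, 91, 95]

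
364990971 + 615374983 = 980365954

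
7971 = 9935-1964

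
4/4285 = 4/4285 = 0.00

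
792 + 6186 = 6978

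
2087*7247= 15124489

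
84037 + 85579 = 169616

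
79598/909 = 79598/909 = 87.57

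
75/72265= 15/14453 = 0.00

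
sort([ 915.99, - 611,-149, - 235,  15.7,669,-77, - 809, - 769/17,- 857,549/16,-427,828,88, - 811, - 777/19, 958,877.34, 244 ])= [ - 857, - 811, - 809, - 611,-427,- 235, - 149,  -  77, - 769/17, - 777/19 , 15.7,549/16, 88,244,  669,828,877.34, 915.99,  958 ] 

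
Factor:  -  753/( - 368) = 2^( - 4 )*3^1 *23^( - 1 )*251^1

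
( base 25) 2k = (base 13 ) 55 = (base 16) 46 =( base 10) 70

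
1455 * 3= 4365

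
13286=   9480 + 3806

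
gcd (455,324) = 1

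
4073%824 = 777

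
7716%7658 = 58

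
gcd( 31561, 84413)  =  1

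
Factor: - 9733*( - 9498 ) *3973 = 367280147082 = 2^1*3^1*29^1*137^1*1583^1*  9733^1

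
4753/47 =4753/47 = 101.13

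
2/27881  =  2/27881 = 0.00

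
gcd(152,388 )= 4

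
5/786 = 5/786 =0.01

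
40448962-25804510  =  14644452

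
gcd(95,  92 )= 1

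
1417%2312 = 1417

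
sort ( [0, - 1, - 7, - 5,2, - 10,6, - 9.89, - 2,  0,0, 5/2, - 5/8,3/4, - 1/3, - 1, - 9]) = [ - 10, -9.89, - 9, -7, - 5, - 2,  -  1, - 1, - 5/8, - 1/3,0, 0 , 0,3/4 , 2,5/2, 6] 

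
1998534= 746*2679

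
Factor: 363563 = 363563^1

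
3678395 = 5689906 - 2011511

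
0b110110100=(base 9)534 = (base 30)eg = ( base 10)436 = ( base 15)1E1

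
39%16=7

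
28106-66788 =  - 38682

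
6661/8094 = 6661/8094 = 0.82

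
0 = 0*95922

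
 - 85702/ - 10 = 42851/5 =8570.20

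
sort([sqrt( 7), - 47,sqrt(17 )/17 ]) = [ - 47 , sqrt( 17) /17,sqrt(7 )]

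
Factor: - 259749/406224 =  - 133/208 =- 2^( - 4 ) * 7^1 *13^( - 1) *19^1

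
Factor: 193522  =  2^1*7^1*23^1*601^1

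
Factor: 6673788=2^2 * 3^2*11^1*19^1*887^1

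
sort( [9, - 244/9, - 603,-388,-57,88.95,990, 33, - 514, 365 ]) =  [ - 603, - 514, - 388,-57,-244/9,  9, 33,  88.95, 365,990 ] 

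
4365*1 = 4365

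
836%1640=836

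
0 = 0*( - 967)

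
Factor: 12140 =2^2*5^1*607^1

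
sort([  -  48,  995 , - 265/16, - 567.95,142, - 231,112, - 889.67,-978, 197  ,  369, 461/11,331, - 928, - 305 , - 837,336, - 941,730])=[ -978,-941, - 928, - 889.67, - 837, - 567.95, - 305, - 231,-48,  -  265/16,461/11,112,142,197, 331,336, 369, 730, 995] 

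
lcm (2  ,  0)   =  0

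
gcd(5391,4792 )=599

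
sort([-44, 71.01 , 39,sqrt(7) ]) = [-44,sqrt( 7), 39, 71.01]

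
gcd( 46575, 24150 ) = 1725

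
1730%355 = 310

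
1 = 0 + 1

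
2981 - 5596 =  - 2615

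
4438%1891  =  656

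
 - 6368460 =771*(-8260 )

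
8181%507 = 69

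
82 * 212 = 17384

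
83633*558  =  46667214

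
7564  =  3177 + 4387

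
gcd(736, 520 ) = 8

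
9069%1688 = 629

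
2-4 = -2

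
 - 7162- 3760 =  - 10922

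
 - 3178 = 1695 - 4873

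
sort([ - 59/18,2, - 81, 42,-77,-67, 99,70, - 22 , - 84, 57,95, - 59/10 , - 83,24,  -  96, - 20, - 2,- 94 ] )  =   [  -  96, - 94, - 84, - 83, - 81, - 77,-67, - 22, - 20, - 59/10, - 59/18, - 2,  2,24, 42,57, 70, 95,99]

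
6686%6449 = 237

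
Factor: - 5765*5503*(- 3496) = 110909883320 = 2^3 * 5^1*19^1*23^1*1153^1*5503^1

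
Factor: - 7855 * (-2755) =21640525 = 5^2*19^1*29^1*1571^1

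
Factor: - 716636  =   - 2^2 * 97^1*1847^1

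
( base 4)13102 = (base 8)722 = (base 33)E4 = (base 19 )15A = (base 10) 466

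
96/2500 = 24/625=0.04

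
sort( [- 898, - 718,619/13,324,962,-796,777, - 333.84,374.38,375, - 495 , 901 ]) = [  -  898, - 796,-718, - 495, - 333.84,  619/13, 324,374.38,375,777,901,962]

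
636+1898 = 2534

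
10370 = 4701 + 5669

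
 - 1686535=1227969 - 2914504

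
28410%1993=508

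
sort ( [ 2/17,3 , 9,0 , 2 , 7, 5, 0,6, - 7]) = [ - 7,0, 0, 2/17,2, 3,5, 6,7,  9]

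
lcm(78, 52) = 156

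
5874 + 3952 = 9826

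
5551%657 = 295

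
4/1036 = 1/259 = 0.00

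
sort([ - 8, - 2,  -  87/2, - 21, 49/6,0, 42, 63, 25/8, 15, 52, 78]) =[ - 87/2, - 21 ,  -  8, - 2,0,  25/8,  49/6, 15, 42, 52, 63, 78]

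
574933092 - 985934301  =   - 411001209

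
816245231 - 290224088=526021143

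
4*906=3624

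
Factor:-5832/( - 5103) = 8/7 = 2^3*7^( -1)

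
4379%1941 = 497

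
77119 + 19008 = 96127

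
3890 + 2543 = 6433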